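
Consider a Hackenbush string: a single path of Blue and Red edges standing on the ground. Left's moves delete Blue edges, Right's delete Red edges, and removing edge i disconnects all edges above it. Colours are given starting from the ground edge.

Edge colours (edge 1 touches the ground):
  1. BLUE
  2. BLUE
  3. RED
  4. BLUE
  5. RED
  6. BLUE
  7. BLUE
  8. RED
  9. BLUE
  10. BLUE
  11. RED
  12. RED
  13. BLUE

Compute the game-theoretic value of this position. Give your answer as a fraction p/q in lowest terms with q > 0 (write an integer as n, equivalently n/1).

B: Left { 0 }, Right { ∅ } -> simplest 1
BB: Left { 0,1 }, Right { ∅ } -> simplest 2
BBR: Left { 0,1 }, Right { 2 } -> simplest 3/2
BBRB: Left { 0,1,3/2 }, Right { 2 } -> simplest 7/4
BBRBR: Left { 0,1,3/2 }, Right { 7/4,2 } -> simplest 13/8
BBRBRB: Left { 0,1,3/2,13/8 }, Right { 7/4,2 } -> simplest 27/16
BBRBRBB: Left { 0,1,3/2,13/8,27/16 }, Right { 7/4,2 } -> simplest 55/32
BBRBRBBR: Left { 0,1,3/2,13/8,27/16 }, Right { 55/32,7/4,2 } -> simplest 109/64
BBRBRBBRB: Left { 0,1,3/2,13/8,27/16,109/64 }, Right { 55/32,7/4,2 } -> simplest 219/128
BBRBRBBRBB: Left { 0,1,3/2,13/8,27/16,109/64,219/128 }, Right { 55/32,7/4,2 } -> simplest 439/256
BBRBRBBRBBR: Left { 0,1,3/2,13/8,27/16,109/64,219/128 }, Right { 439/256,55/32,7/4,2 } -> simplest 877/512
BBRBRBBRBBRR: Left { 0,1,3/2,13/8,27/16,109/64,219/128 }, Right { 877/512,439/256,55/32,7/4,2 } -> simplest 1753/1024
BBRBRBBRBBRRB: Left { 0,1,3/2,13/8,27/16,109/64,219/128,1753/1024 }, Right { 877/512,439/256,55/32,7/4,2 } -> simplest 3507/2048

3507/2048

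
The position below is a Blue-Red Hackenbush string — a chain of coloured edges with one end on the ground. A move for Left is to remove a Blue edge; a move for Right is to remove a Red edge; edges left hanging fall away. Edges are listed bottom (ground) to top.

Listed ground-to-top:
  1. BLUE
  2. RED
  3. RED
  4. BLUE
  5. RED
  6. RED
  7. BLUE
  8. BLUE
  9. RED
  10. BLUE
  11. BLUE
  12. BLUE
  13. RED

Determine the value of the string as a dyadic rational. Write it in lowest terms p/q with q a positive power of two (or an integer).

B: Left { 0 }, Right { ∅ } -> simplest 1
BR: Left { 0 }, Right { 1 } -> simplest 1/2
BRR: Left { 0 }, Right { 1/2; 1 } -> simplest 1/4
BRRB: Left { 0; 1/4 }, Right { 1/2; 1 } -> simplest 3/8
BRRBR: Left { 0; 1/4 }, Right { 3/8; 1/2; 1 } -> simplest 5/16
BRRBRR: Left { 0; 1/4 }, Right { 5/16; 3/8; 1/2; 1 } -> simplest 9/32
BRRBRRB: Left { 0; 1/4; 9/32 }, Right { 5/16; 3/8; 1/2; 1 } -> simplest 19/64
BRRBRRBB: Left { 0; 1/4; 9/32; 19/64 }, Right { 5/16; 3/8; 1/2; 1 } -> simplest 39/128
BRRBRRBBR: Left { 0; 1/4; 9/32; 19/64 }, Right { 39/128; 5/16; 3/8; 1/2; 1 } -> simplest 77/256
BRRBRRBBRB: Left { 0; 1/4; 9/32; 19/64; 77/256 }, Right { 39/128; 5/16; 3/8; 1/2; 1 } -> simplest 155/512
BRRBRRBBRBB: Left { 0; 1/4; 9/32; 19/64; 77/256; 155/512 }, Right { 39/128; 5/16; 3/8; 1/2; 1 } -> simplest 311/1024
BRRBRRBBRBBB: Left { 0; 1/4; 9/32; 19/64; 77/256; 155/512; 311/1024 }, Right { 39/128; 5/16; 3/8; 1/2; 1 } -> simplest 623/2048
BRRBRRBBRBBBR: Left { 0; 1/4; 9/32; 19/64; 77/256; 155/512; 311/1024 }, Right { 623/2048; 39/128; 5/16; 3/8; 1/2; 1 } -> simplest 1245/4096

1245/4096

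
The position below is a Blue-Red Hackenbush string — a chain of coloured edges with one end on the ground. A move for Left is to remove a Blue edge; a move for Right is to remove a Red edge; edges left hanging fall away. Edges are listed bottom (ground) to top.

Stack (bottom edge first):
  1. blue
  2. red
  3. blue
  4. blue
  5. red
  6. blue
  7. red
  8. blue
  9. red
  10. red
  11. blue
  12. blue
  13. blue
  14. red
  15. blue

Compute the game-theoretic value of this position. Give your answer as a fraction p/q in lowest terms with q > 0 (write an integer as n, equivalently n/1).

13627/16384

Prefix values for blue red blue blue red blue red blue red red blue blue blue red blue via {L|R} + simplicity:
edge 1 of 15 (blue): { 0 | — } so 1
edge 2 of 15 (red): { 0 | 1 } so 1/2
edge 3 of 15 (blue): { 0 1/2 | 1 } so 3/4
edge 4 of 15 (blue): { 0 1/2 3/4 | 1 } so 7/8
edge 5 of 15 (red): { 0 1/2 3/4 | 7/8 1 } so 13/16
edge 6 of 15 (blue): { 0 1/2 3/4 13/16 | 7/8 1 } so 27/32
edge 7 of 15 (red): { 0 1/2 3/4 13/16 | 27/32 7/8 1 } so 53/64
edge 8 of 15 (blue): { 0 1/2 3/4 13/16 53/64 | 27/32 7/8 1 } so 107/128
edge 9 of 15 (red): { 0 1/2 3/4 13/16 53/64 | 107/128 27/32 7/8 1 } so 213/256
edge 10 of 15 (red): { 0 1/2 3/4 13/16 53/64 | 213/256 107/128 27/32 7/8 1 } so 425/512
edge 11 of 15 (blue): { 0 1/2 3/4 13/16 53/64 425/512 | 213/256 107/128 27/32 7/8 1 } so 851/1024
edge 12 of 15 (blue): { 0 1/2 3/4 13/16 53/64 425/512 851/1024 | 213/256 107/128 27/32 7/8 1 } so 1703/2048
edge 13 of 15 (blue): { 0 1/2 3/4 13/16 53/64 425/512 851/1024 1703/2048 | 213/256 107/128 27/32 7/8 1 } so 3407/4096
edge 14 of 15 (red): { 0 1/2 3/4 13/16 53/64 425/512 851/1024 1703/2048 | 3407/4096 213/256 107/128 27/32 7/8 1 } so 6813/8192
edge 15 of 15 (blue): { 0 1/2 3/4 13/16 53/64 425/512 851/1024 1703/2048 6813/8192 | 3407/4096 213/256 107/128 27/32 7/8 1 } so 13627/16384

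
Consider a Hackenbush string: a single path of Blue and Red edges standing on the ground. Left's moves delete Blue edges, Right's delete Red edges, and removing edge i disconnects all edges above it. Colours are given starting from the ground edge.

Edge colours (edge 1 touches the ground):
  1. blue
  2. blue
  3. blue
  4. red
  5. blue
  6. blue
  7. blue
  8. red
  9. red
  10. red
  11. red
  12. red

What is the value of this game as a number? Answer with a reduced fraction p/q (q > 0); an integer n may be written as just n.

Recurse on prefixes of the 12-edge string blue blue blue red blue blue blue red red red red red:
1 of 12 · b · max L 0 · min R +∞ — 1
2 of 12 · bb · max L 1 · min R +∞ — 2
3 of 12 · bbb · max L 2 · min R +∞ — 3
4 of 12 · bbbr · max L 2 · min R 3 — 5/2
5 of 12 · bbbrb · max L 5/2 · min R 3 — 11/4
6 of 12 · bbbrbb · max L 11/4 · min R 3 — 23/8
7 of 12 · bbbrbbb · max L 23/8 · min R 3 — 47/16
8 of 12 · bbbrbbbr · max L 23/8 · min R 47/16 — 93/32
9 of 12 · bbbrbbbrr · max L 23/8 · min R 93/32 — 185/64
10 of 12 · bbbrbbbrrr · max L 23/8 · min R 185/64 — 369/128
11 of 12 · bbbrbbbrrrr · max L 23/8 · min R 369/128 — 737/256
12 of 12 · bbbrbbbrrrrr · max L 23/8 · min R 737/256 — 1473/512

1473/512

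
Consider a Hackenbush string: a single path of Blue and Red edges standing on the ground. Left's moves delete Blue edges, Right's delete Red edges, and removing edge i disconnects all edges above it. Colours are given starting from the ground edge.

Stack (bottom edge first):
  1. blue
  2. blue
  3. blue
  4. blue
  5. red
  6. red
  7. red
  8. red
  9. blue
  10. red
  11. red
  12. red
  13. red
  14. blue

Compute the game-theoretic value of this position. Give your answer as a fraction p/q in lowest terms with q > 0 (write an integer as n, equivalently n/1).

Prefix values for blue blue blue blue red red red red blue red red red red blue via {L|R} + simplicity:
value(b) = { 0 | · } gives 1
value(bb) = { 0 1 | · } gives 2
value(bbb) = { 0 1 2 | · } gives 3
value(bbbb) = { 0 1 2 3 | · } gives 4
value(bbbbr) = { 0 1 2 3 | 4 } gives 7/2
value(bbbbrr) = { 0 1 2 3 | 7/2 4 } gives 13/4
value(bbbbrrr) = { 0 1 2 3 | 13/4 7/2 4 } gives 25/8
value(bbbbrrrr) = { 0 1 2 3 | 25/8 13/4 7/2 4 } gives 49/16
value(bbbbrrrrb) = { 0 1 2 3 49/16 | 25/8 13/4 7/2 4 } gives 99/32
value(bbbbrrrrbr) = { 0 1 2 3 49/16 | 99/32 25/8 13/4 7/2 4 } gives 197/64
value(bbbbrrrrbrr) = { 0 1 2 3 49/16 | 197/64 99/32 25/8 13/4 7/2 4 } gives 393/128
value(bbbbrrrrbrrr) = { 0 1 2 3 49/16 | 393/128 197/64 99/32 25/8 13/4 7/2 4 } gives 785/256
value(bbbbrrrrbrrrr) = { 0 1 2 3 49/16 | 785/256 393/128 197/64 99/32 25/8 13/4 7/2 4 } gives 1569/512
value(bbbbrrrrbrrrrb) = { 0 1 2 3 49/16 1569/512 | 785/256 393/128 197/64 99/32 25/8 13/4 7/2 4 } gives 3139/1024

3139/1024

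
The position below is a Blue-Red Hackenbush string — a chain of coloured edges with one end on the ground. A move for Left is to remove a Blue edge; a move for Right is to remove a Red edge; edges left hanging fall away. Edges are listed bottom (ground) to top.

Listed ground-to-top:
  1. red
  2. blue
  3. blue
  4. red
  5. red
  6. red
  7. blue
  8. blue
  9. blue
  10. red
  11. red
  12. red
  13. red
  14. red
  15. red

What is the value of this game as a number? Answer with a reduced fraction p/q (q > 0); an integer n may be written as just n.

Recurse on prefixes of the 15-edge string red blue blue red red red blue blue blue red red red red red red:
val(r) = { (no moves) | 0 } -> -1
val(rb) = { -1 | 0 } -> -1/2
val(rbb) = { -1; -1/2 | 0 } -> -1/4
val(rbbr) = { -1; -1/2 | -1/4; 0 } -> -3/8
val(rbbrr) = { -1; -1/2 | -3/8; -1/4; 0 } -> -7/16
val(rbbrrr) = { -1; -1/2 | -7/16; -3/8; -1/4; 0 } -> -15/32
val(rbbrrrb) = { -1; -1/2; -15/32 | -7/16; -3/8; -1/4; 0 } -> -29/64
val(rbbrrrbb) = { -1; -1/2; -15/32; -29/64 | -7/16; -3/8; -1/4; 0 } -> -57/128
val(rbbrrrbbb) = { -1; -1/2; -15/32; -29/64; -57/128 | -7/16; -3/8; -1/4; 0 } -> -113/256
val(rbbrrrbbbr) = { -1; -1/2; -15/32; -29/64; -57/128 | -113/256; -7/16; -3/8; -1/4; 0 } -> -227/512
val(rbbrrrbbbrr) = { -1; -1/2; -15/32; -29/64; -57/128 | -227/512; -113/256; -7/16; -3/8; -1/4; 0 } -> -455/1024
val(rbbrrrbbbrrr) = { -1; -1/2; -15/32; -29/64; -57/128 | -455/1024; -227/512; -113/256; -7/16; -3/8; -1/4; 0 } -> -911/2048
val(rbbrrrbbbrrrr) = { -1; -1/2; -15/32; -29/64; -57/128 | -911/2048; -455/1024; -227/512; -113/256; -7/16; -3/8; -1/4; 0 } -> -1823/4096
val(rbbrrrbbbrrrrr) = { -1; -1/2; -15/32; -29/64; -57/128 | -1823/4096; -911/2048; -455/1024; -227/512; -113/256; -7/16; -3/8; -1/4; 0 } -> -3647/8192
val(rbbrrrbbbrrrrrr) = { -1; -1/2; -15/32; -29/64; -57/128 | -3647/8192; -1823/4096; -911/2048; -455/1024; -227/512; -113/256; -7/16; -3/8; -1/4; 0 } -> -7295/16384

-7295/16384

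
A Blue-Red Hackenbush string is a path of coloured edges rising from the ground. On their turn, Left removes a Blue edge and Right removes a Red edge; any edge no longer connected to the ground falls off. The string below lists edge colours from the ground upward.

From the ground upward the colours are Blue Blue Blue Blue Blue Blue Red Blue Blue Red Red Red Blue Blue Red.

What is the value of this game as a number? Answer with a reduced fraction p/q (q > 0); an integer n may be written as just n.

B: Left { 0 }, Right { · } — simplest 1
BB: Left { 0 1 }, Right { · } — simplest 2
BBB: Left { 0 1 2 }, Right { · } — simplest 3
BBBB: Left { 0 1 2 3 }, Right { · } — simplest 4
BBBBB: Left { 0 1 2 3 4 }, Right { · } — simplest 5
BBBBBB: Left { 0 1 2 3 4 5 }, Right { · } — simplest 6
BBBBBBR: Left { 0 1 2 3 4 5 }, Right { 6 } — simplest 11/2
BBBBBBRB: Left { 0 1 2 3 4 5 11/2 }, Right { 6 } — simplest 23/4
BBBBBBRBB: Left { 0 1 2 3 4 5 11/2 23/4 }, Right { 6 } — simplest 47/8
BBBBBBRBBR: Left { 0 1 2 3 4 5 11/2 23/4 }, Right { 47/8 6 } — simplest 93/16
BBBBBBRBBRR: Left { 0 1 2 3 4 5 11/2 23/4 }, Right { 93/16 47/8 6 } — simplest 185/32
BBBBBBRBBRRR: Left { 0 1 2 3 4 5 11/2 23/4 }, Right { 185/32 93/16 47/8 6 } — simplest 369/64
BBBBBBRBBRRRB: Left { 0 1 2 3 4 5 11/2 23/4 369/64 }, Right { 185/32 93/16 47/8 6 } — simplest 739/128
BBBBBBRBBRRRBB: Left { 0 1 2 3 4 5 11/2 23/4 369/64 739/128 }, Right { 185/32 93/16 47/8 6 } — simplest 1479/256
BBBBBBRBBRRRBBR: Left { 0 1 2 3 4 5 11/2 23/4 369/64 739/128 }, Right { 1479/256 185/32 93/16 47/8 6 } — simplest 2957/512

2957/512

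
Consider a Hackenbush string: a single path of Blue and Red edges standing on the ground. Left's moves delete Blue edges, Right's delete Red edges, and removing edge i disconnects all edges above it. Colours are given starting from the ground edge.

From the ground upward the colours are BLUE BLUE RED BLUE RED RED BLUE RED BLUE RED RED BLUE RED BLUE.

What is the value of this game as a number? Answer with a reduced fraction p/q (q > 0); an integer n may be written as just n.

step 1: add BLUE to get B; options L={ 0 } R={  } so 1
step 2: add BLUE to get BB; options L={ 0 1 } R={  } so 2
step 3: add RED to get BBR; options L={ 0 1 } R={ 2 } so 3/2
step 4: add BLUE to get BBRB; options L={ 0 1 3/2 } R={ 2 } so 7/4
step 5: add RED to get BBRBR; options L={ 0 1 3/2 } R={ 7/4 2 } so 13/8
step 6: add RED to get BBRBRR; options L={ 0 1 3/2 } R={ 13/8 7/4 2 } so 25/16
step 7: add BLUE to get BBRBRRB; options L={ 0 1 3/2 25/16 } R={ 13/8 7/4 2 } so 51/32
step 8: add RED to get BBRBRRBR; options L={ 0 1 3/2 25/16 } R={ 51/32 13/8 7/4 2 } so 101/64
step 9: add BLUE to get BBRBRRBRB; options L={ 0 1 3/2 25/16 101/64 } R={ 51/32 13/8 7/4 2 } so 203/128
step 10: add RED to get BBRBRRBRBR; options L={ 0 1 3/2 25/16 101/64 } R={ 203/128 51/32 13/8 7/4 2 } so 405/256
step 11: add RED to get BBRBRRBRBRR; options L={ 0 1 3/2 25/16 101/64 } R={ 405/256 203/128 51/32 13/8 7/4 2 } so 809/512
step 12: add BLUE to get BBRBRRBRBRRB; options L={ 0 1 3/2 25/16 101/64 809/512 } R={ 405/256 203/128 51/32 13/8 7/4 2 } so 1619/1024
step 13: add RED to get BBRBRRBRBRRBR; options L={ 0 1 3/2 25/16 101/64 809/512 } R={ 1619/1024 405/256 203/128 51/32 13/8 7/4 2 } so 3237/2048
step 14: add BLUE to get BBRBRRBRBRRBRB; options L={ 0 1 3/2 25/16 101/64 809/512 3237/2048 } R={ 1619/1024 405/256 203/128 51/32 13/8 7/4 2 } so 6475/4096

6475/4096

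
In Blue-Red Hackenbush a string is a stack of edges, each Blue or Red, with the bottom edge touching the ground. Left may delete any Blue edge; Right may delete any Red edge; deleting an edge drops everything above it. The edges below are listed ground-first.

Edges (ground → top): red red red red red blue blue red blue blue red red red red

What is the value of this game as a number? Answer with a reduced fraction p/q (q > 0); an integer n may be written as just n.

-2207/512

g_1 [r]  L=[·]  R=[0]  → -1
g_2 [rr]  L=[·]  R=[-1; 0]  → -2
g_3 [rrr]  L=[·]  R=[-2; -1; 0]  → -3
g_4 [rrrr]  L=[·]  R=[-3; -2; -1; 0]  → -4
g_5 [rrrrr]  L=[·]  R=[-4; -3; -2; -1; 0]  → -5
g_6 [rrrrrb]  L=[-5]  R=[-4; -3; -2; -1; 0]  → -9/2
g_7 [rrrrrbb]  L=[-5; -9/2]  R=[-4; -3; -2; -1; 0]  → -17/4
g_8 [rrrrrbbr]  L=[-5; -9/2]  R=[-17/4; -4; -3; -2; -1; 0]  → -35/8
g_9 [rrrrrbbrb]  L=[-5; -9/2; -35/8]  R=[-17/4; -4; -3; -2; -1; 0]  → -69/16
g_10 [rrrrrbbrbb]  L=[-5; -9/2; -35/8; -69/16]  R=[-17/4; -4; -3; -2; -1; 0]  → -137/32
g_11 [rrrrrbbrbbr]  L=[-5; -9/2; -35/8; -69/16]  R=[-137/32; -17/4; -4; -3; -2; -1; 0]  → -275/64
g_12 [rrrrrbbrbbrr]  L=[-5; -9/2; -35/8; -69/16]  R=[-275/64; -137/32; -17/4; -4; -3; -2; -1; 0]  → -551/128
g_13 [rrrrrbbrbbrrr]  L=[-5; -9/2; -35/8; -69/16]  R=[-551/128; -275/64; -137/32; -17/4; -4; -3; -2; -1; 0]  → -1103/256
g_14 [rrrrrbbrbbrrrr]  L=[-5; -9/2; -35/8; -69/16]  R=[-1103/256; -551/128; -275/64; -137/32; -17/4; -4; -3; -2; -1; 0]  → -2207/512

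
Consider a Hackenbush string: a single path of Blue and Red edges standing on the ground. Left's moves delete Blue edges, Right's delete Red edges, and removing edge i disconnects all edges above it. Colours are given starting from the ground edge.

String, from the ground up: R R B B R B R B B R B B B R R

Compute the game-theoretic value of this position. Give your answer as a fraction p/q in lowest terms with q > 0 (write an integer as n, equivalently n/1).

G(R) = { (no moves) | 0 } so -1
G(RR) = { (no moves) | -1; 0 } so -2
G(RRB) = { -2 | -1; 0 } so -3/2
G(RRBB) = { -2; -3/2 | -1; 0 } so -5/4
G(RRBBR) = { -2; -3/2 | -5/4; -1; 0 } so -11/8
G(RRBBRB) = { -2; -3/2; -11/8 | -5/4; -1; 0 } so -21/16
G(RRBBRBR) = { -2; -3/2; -11/8 | -21/16; -5/4; -1; 0 } so -43/32
G(RRBBRBRB) = { -2; -3/2; -11/8; -43/32 | -21/16; -5/4; -1; 0 } so -85/64
G(RRBBRBRBB) = { -2; -3/2; -11/8; -43/32; -85/64 | -21/16; -5/4; -1; 0 } so -169/128
G(RRBBRBRBBR) = { -2; -3/2; -11/8; -43/32; -85/64 | -169/128; -21/16; -5/4; -1; 0 } so -339/256
G(RRBBRBRBBRB) = { -2; -3/2; -11/8; -43/32; -85/64; -339/256 | -169/128; -21/16; -5/4; -1; 0 } so -677/512
G(RRBBRBRBBRBB) = { -2; -3/2; -11/8; -43/32; -85/64; -339/256; -677/512 | -169/128; -21/16; -5/4; -1; 0 } so -1353/1024
G(RRBBRBRBBRBBB) = { -2; -3/2; -11/8; -43/32; -85/64; -339/256; -677/512; -1353/1024 | -169/128; -21/16; -5/4; -1; 0 } so -2705/2048
G(RRBBRBRBBRBBBR) = { -2; -3/2; -11/8; -43/32; -85/64; -339/256; -677/512; -1353/1024 | -2705/2048; -169/128; -21/16; -5/4; -1; 0 } so -5411/4096
G(RRBBRBRBBRBBBRR) = { -2; -3/2; -11/8; -43/32; -85/64; -339/256; -677/512; -1353/1024 | -5411/4096; -2705/2048; -169/128; -21/16; -5/4; -1; 0 } so -10823/8192

-10823/8192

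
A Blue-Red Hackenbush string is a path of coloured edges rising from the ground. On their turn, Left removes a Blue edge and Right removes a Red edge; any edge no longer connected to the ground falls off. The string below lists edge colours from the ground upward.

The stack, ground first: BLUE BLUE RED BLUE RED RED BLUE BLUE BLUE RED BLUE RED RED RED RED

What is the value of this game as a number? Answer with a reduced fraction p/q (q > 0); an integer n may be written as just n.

13217/8192

value_1 [B]  L=[0]  R=[—]  => 1
value_2 [BB]  L=[0,1]  R=[—]  => 2
value_3 [BBR]  L=[0,1]  R=[2]  => 3/2
value_4 [BBRB]  L=[0,1,3/2]  R=[2]  => 7/4
value_5 [BBRBR]  L=[0,1,3/2]  R=[7/4,2]  => 13/8
value_6 [BBRBRR]  L=[0,1,3/2]  R=[13/8,7/4,2]  => 25/16
value_7 [BBRBRRB]  L=[0,1,3/2,25/16]  R=[13/8,7/4,2]  => 51/32
value_8 [BBRBRRBB]  L=[0,1,3/2,25/16,51/32]  R=[13/8,7/4,2]  => 103/64
value_9 [BBRBRRBBB]  L=[0,1,3/2,25/16,51/32,103/64]  R=[13/8,7/4,2]  => 207/128
value_10 [BBRBRRBBBR]  L=[0,1,3/2,25/16,51/32,103/64]  R=[207/128,13/8,7/4,2]  => 413/256
value_11 [BBRBRRBBBRB]  L=[0,1,3/2,25/16,51/32,103/64,413/256]  R=[207/128,13/8,7/4,2]  => 827/512
value_12 [BBRBRRBBBRBR]  L=[0,1,3/2,25/16,51/32,103/64,413/256]  R=[827/512,207/128,13/8,7/4,2]  => 1653/1024
value_13 [BBRBRRBBBRBRR]  L=[0,1,3/2,25/16,51/32,103/64,413/256]  R=[1653/1024,827/512,207/128,13/8,7/4,2]  => 3305/2048
value_14 [BBRBRRBBBRBRRR]  L=[0,1,3/2,25/16,51/32,103/64,413/256]  R=[3305/2048,1653/1024,827/512,207/128,13/8,7/4,2]  => 6609/4096
value_15 [BBRBRRBBBRBRRRR]  L=[0,1,3/2,25/16,51/32,103/64,413/256]  R=[6609/4096,3305/2048,1653/1024,827/512,207/128,13/8,7/4,2]  => 13217/8192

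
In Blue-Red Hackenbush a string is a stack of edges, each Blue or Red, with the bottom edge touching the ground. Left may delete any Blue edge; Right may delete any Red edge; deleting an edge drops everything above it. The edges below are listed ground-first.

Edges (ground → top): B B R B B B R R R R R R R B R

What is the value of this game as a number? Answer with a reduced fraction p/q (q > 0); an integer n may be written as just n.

15365/8192

Prefix values for B B R B B B R R R R R R R B R via {L|R} + simplicity:
g(B) = { 0 |  } => 1
g(BB) = { 0,1 |  } => 2
g(BBR) = { 0,1 | 2 } => 3/2
g(BBRB) = { 0,1,3/2 | 2 } => 7/4
g(BBRBB) = { 0,1,3/2,7/4 | 2 } => 15/8
g(BBRBBB) = { 0,1,3/2,7/4,15/8 | 2 } => 31/16
g(BBRBBBR) = { 0,1,3/2,7/4,15/8 | 31/16,2 } => 61/32
g(BBRBBBRR) = { 0,1,3/2,7/4,15/8 | 61/32,31/16,2 } => 121/64
g(BBRBBBRRR) = { 0,1,3/2,7/4,15/8 | 121/64,61/32,31/16,2 } => 241/128
g(BBRBBBRRRR) = { 0,1,3/2,7/4,15/8 | 241/128,121/64,61/32,31/16,2 } => 481/256
g(BBRBBBRRRRR) = { 0,1,3/2,7/4,15/8 | 481/256,241/128,121/64,61/32,31/16,2 } => 961/512
g(BBRBBBRRRRRR) = { 0,1,3/2,7/4,15/8 | 961/512,481/256,241/128,121/64,61/32,31/16,2 } => 1921/1024
g(BBRBBBRRRRRRR) = { 0,1,3/2,7/4,15/8 | 1921/1024,961/512,481/256,241/128,121/64,61/32,31/16,2 } => 3841/2048
g(BBRBBBRRRRRRRB) = { 0,1,3/2,7/4,15/8,3841/2048 | 1921/1024,961/512,481/256,241/128,121/64,61/32,31/16,2 } => 7683/4096
g(BBRBBBRRRRRRRBR) = { 0,1,3/2,7/4,15/8,3841/2048 | 7683/4096,1921/1024,961/512,481/256,241/128,121/64,61/32,31/16,2 } => 15365/8192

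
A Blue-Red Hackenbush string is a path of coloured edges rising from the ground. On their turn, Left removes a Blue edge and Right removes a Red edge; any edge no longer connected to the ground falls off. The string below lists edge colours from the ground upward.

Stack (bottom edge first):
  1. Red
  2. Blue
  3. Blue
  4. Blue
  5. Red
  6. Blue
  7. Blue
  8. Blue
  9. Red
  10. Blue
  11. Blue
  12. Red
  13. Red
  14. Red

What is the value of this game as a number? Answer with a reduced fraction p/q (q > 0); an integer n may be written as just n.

-1103/8192

edge 1 of 14 (Red): { none | 0 } gives -1
edge 2 of 14 (Blue): { -1 | 0 } gives -1/2
edge 3 of 14 (Blue): { -1; -1/2 | 0 } gives -1/4
edge 4 of 14 (Blue): { -1; -1/2; -1/4 | 0 } gives -1/8
edge 5 of 14 (Red): { -1; -1/2; -1/4 | -1/8; 0 } gives -3/16
edge 6 of 14 (Blue): { -1; -1/2; -1/4; -3/16 | -1/8; 0 } gives -5/32
edge 7 of 14 (Blue): { -1; -1/2; -1/4; -3/16; -5/32 | -1/8; 0 } gives -9/64
edge 8 of 14 (Blue): { -1; -1/2; -1/4; -3/16; -5/32; -9/64 | -1/8; 0 } gives -17/128
edge 9 of 14 (Red): { -1; -1/2; -1/4; -3/16; -5/32; -9/64 | -17/128; -1/8; 0 } gives -35/256
edge 10 of 14 (Blue): { -1; -1/2; -1/4; -3/16; -5/32; -9/64; -35/256 | -17/128; -1/8; 0 } gives -69/512
edge 11 of 14 (Blue): { -1; -1/2; -1/4; -3/16; -5/32; -9/64; -35/256; -69/512 | -17/128; -1/8; 0 } gives -137/1024
edge 12 of 14 (Red): { -1; -1/2; -1/4; -3/16; -5/32; -9/64; -35/256; -69/512 | -137/1024; -17/128; -1/8; 0 } gives -275/2048
edge 13 of 14 (Red): { -1; -1/2; -1/4; -3/16; -5/32; -9/64; -35/256; -69/512 | -275/2048; -137/1024; -17/128; -1/8; 0 } gives -551/4096
edge 14 of 14 (Red): { -1; -1/2; -1/4; -3/16; -5/32; -9/64; -35/256; -69/512 | -551/4096; -275/2048; -137/1024; -17/128; -1/8; 0 } gives -1103/8192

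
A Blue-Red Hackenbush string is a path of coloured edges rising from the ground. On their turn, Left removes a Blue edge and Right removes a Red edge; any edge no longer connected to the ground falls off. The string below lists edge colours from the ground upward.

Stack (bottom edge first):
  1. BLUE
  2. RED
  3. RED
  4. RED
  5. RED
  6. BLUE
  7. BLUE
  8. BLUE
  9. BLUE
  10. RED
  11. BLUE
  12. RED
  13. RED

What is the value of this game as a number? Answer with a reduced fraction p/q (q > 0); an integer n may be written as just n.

B: Left { 0 }, Right { (no moves) } so simplest 1
BR: Left { 0 }, Right { 1 } so simplest 1/2
BRR: Left { 0 }, Right { 1/2 1 } so simplest 1/4
BRRR: Left { 0 }, Right { 1/4 1/2 1 } so simplest 1/8
BRRRR: Left { 0 }, Right { 1/8 1/4 1/2 1 } so simplest 1/16
BRRRRB: Left { 0 1/16 }, Right { 1/8 1/4 1/2 1 } so simplest 3/32
BRRRRBB: Left { 0 1/16 3/32 }, Right { 1/8 1/4 1/2 1 } so simplest 7/64
BRRRRBBB: Left { 0 1/16 3/32 7/64 }, Right { 1/8 1/4 1/2 1 } so simplest 15/128
BRRRRBBBB: Left { 0 1/16 3/32 7/64 15/128 }, Right { 1/8 1/4 1/2 1 } so simplest 31/256
BRRRRBBBBR: Left { 0 1/16 3/32 7/64 15/128 }, Right { 31/256 1/8 1/4 1/2 1 } so simplest 61/512
BRRRRBBBBRB: Left { 0 1/16 3/32 7/64 15/128 61/512 }, Right { 31/256 1/8 1/4 1/2 1 } so simplest 123/1024
BRRRRBBBBRBR: Left { 0 1/16 3/32 7/64 15/128 61/512 }, Right { 123/1024 31/256 1/8 1/4 1/2 1 } so simplest 245/2048
BRRRRBBBBRBRR: Left { 0 1/16 3/32 7/64 15/128 61/512 }, Right { 245/2048 123/1024 31/256 1/8 1/4 1/2 1 } so simplest 489/4096

489/4096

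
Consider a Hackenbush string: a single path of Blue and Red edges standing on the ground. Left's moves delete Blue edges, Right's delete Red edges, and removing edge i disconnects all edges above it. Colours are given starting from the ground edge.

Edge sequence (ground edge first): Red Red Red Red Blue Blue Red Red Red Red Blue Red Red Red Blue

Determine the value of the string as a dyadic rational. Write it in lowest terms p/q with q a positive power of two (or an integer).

-7133/2048

Recurse on prefixes of the 15-edge string Red Red Red Red Blue Blue Red Red Red Red Blue Red Red Red Blue:
step 1: add Red to get R; options L={ ∅ } R={ 0 } = -1
step 2: add Red to get RR; options L={ ∅ } R={ -1,0 } = -2
step 3: add Red to get RRR; options L={ ∅ } R={ -2,-1,0 } = -3
step 4: add Red to get RRRR; options L={ ∅ } R={ -3,-2,-1,0 } = -4
step 5: add Blue to get RRRRB; options L={ -4 } R={ -3,-2,-1,0 } = -7/2
step 6: add Blue to get RRRRBB; options L={ -4,-7/2 } R={ -3,-2,-1,0 } = -13/4
step 7: add Red to get RRRRBBR; options L={ -4,-7/2 } R={ -13/4,-3,-2,-1,0 } = -27/8
step 8: add Red to get RRRRBBRR; options L={ -4,-7/2 } R={ -27/8,-13/4,-3,-2,-1,0 } = -55/16
step 9: add Red to get RRRRBBRRR; options L={ -4,-7/2 } R={ -55/16,-27/8,-13/4,-3,-2,-1,0 } = -111/32
step 10: add Red to get RRRRBBRRRR; options L={ -4,-7/2 } R={ -111/32,-55/16,-27/8,-13/4,-3,-2,-1,0 } = -223/64
step 11: add Blue to get RRRRBBRRRRB; options L={ -4,-7/2,-223/64 } R={ -111/32,-55/16,-27/8,-13/4,-3,-2,-1,0 } = -445/128
step 12: add Red to get RRRRBBRRRRBR; options L={ -4,-7/2,-223/64 } R={ -445/128,-111/32,-55/16,-27/8,-13/4,-3,-2,-1,0 } = -891/256
step 13: add Red to get RRRRBBRRRRBRR; options L={ -4,-7/2,-223/64 } R={ -891/256,-445/128,-111/32,-55/16,-27/8,-13/4,-3,-2,-1,0 } = -1783/512
step 14: add Red to get RRRRBBRRRRBRRR; options L={ -4,-7/2,-223/64 } R={ -1783/512,-891/256,-445/128,-111/32,-55/16,-27/8,-13/4,-3,-2,-1,0 } = -3567/1024
step 15: add Blue to get RRRRBBRRRRBRRRB; options L={ -4,-7/2,-223/64,-3567/1024 } R={ -1783/512,-891/256,-445/128,-111/32,-55/16,-27/8,-13/4,-3,-2,-1,0 } = -7133/2048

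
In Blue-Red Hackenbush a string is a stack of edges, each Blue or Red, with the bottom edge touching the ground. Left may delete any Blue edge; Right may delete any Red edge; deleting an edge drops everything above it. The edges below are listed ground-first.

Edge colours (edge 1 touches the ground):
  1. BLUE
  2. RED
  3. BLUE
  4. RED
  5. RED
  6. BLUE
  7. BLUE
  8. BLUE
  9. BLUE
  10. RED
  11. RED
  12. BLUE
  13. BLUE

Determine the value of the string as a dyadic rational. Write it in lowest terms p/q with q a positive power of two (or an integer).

2535/4096

value_1 [B]  L=[0]  R=[none]  => 1
value_2 [BR]  L=[0]  R=[1]  => 1/2
value_3 [BRB]  L=[0; 1/2]  R=[1]  => 3/4
value_4 [BRBR]  L=[0; 1/2]  R=[3/4; 1]  => 5/8
value_5 [BRBRR]  L=[0; 1/2]  R=[5/8; 3/4; 1]  => 9/16
value_6 [BRBRRB]  L=[0; 1/2; 9/16]  R=[5/8; 3/4; 1]  => 19/32
value_7 [BRBRRBB]  L=[0; 1/2; 9/16; 19/32]  R=[5/8; 3/4; 1]  => 39/64
value_8 [BRBRRBBB]  L=[0; 1/2; 9/16; 19/32; 39/64]  R=[5/8; 3/4; 1]  => 79/128
value_9 [BRBRRBBBB]  L=[0; 1/2; 9/16; 19/32; 39/64; 79/128]  R=[5/8; 3/4; 1]  => 159/256
value_10 [BRBRRBBBBR]  L=[0; 1/2; 9/16; 19/32; 39/64; 79/128]  R=[159/256; 5/8; 3/4; 1]  => 317/512
value_11 [BRBRRBBBBRR]  L=[0; 1/2; 9/16; 19/32; 39/64; 79/128]  R=[317/512; 159/256; 5/8; 3/4; 1]  => 633/1024
value_12 [BRBRRBBBBRRB]  L=[0; 1/2; 9/16; 19/32; 39/64; 79/128; 633/1024]  R=[317/512; 159/256; 5/8; 3/4; 1]  => 1267/2048
value_13 [BRBRRBBBBRRBB]  L=[0; 1/2; 9/16; 19/32; 39/64; 79/128; 633/1024; 1267/2048]  R=[317/512; 159/256; 5/8; 3/4; 1]  => 2535/4096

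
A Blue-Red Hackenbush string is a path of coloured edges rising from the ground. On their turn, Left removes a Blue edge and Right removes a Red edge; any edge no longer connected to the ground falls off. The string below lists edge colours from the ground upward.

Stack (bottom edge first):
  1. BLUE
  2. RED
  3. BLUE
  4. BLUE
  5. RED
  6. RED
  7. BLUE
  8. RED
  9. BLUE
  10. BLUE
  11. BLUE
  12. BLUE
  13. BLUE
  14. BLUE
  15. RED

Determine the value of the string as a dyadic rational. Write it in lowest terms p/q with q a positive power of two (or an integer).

13053/16384

Build val(s[:k]) for k = 1..15, string s = BLUE RED BLUE BLUE RED RED BLUE RED BLUE BLUE BLUE BLUE BLUE BLUE RED.
B: Left { 0 }, Right { — } -> simplest 1
BR: Left { 0 }, Right { 1 } -> simplest 1/2
BRB: Left { 0 1/2 }, Right { 1 } -> simplest 3/4
BRBB: Left { 0 1/2 3/4 }, Right { 1 } -> simplest 7/8
BRBBR: Left { 0 1/2 3/4 }, Right { 7/8 1 } -> simplest 13/16
BRBBRR: Left { 0 1/2 3/4 }, Right { 13/16 7/8 1 } -> simplest 25/32
BRBBRRB: Left { 0 1/2 3/4 25/32 }, Right { 13/16 7/8 1 } -> simplest 51/64
BRBBRRBR: Left { 0 1/2 3/4 25/32 }, Right { 51/64 13/16 7/8 1 } -> simplest 101/128
BRBBRRBRB: Left { 0 1/2 3/4 25/32 101/128 }, Right { 51/64 13/16 7/8 1 } -> simplest 203/256
BRBBRRBRBB: Left { 0 1/2 3/4 25/32 101/128 203/256 }, Right { 51/64 13/16 7/8 1 } -> simplest 407/512
BRBBRRBRBBB: Left { 0 1/2 3/4 25/32 101/128 203/256 407/512 }, Right { 51/64 13/16 7/8 1 } -> simplest 815/1024
BRBBRRBRBBBB: Left { 0 1/2 3/4 25/32 101/128 203/256 407/512 815/1024 }, Right { 51/64 13/16 7/8 1 } -> simplest 1631/2048
BRBBRRBRBBBBB: Left { 0 1/2 3/4 25/32 101/128 203/256 407/512 815/1024 1631/2048 }, Right { 51/64 13/16 7/8 1 } -> simplest 3263/4096
BRBBRRBRBBBBBB: Left { 0 1/2 3/4 25/32 101/128 203/256 407/512 815/1024 1631/2048 3263/4096 }, Right { 51/64 13/16 7/8 1 } -> simplest 6527/8192
BRBBRRBRBBBBBBR: Left { 0 1/2 3/4 25/32 101/128 203/256 407/512 815/1024 1631/2048 3263/4096 }, Right { 6527/8192 51/64 13/16 7/8 1 } -> simplest 13053/16384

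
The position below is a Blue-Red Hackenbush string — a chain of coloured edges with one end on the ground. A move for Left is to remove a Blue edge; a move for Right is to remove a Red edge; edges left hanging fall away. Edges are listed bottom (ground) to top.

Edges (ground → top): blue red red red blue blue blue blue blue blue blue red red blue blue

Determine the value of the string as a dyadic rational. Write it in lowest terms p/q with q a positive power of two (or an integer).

4071/16384

val(b) = { 0 | — } ⇒ 1
val(br) = { 0 | 1 } ⇒ 1/2
val(brr) = { 0 | 1/2,1 } ⇒ 1/4
val(brrr) = { 0 | 1/4,1/2,1 } ⇒ 1/8
val(brrrb) = { 0,1/8 | 1/4,1/2,1 } ⇒ 3/16
val(brrrbb) = { 0,1/8,3/16 | 1/4,1/2,1 } ⇒ 7/32
val(brrrbbb) = { 0,1/8,3/16,7/32 | 1/4,1/2,1 } ⇒ 15/64
val(brrrbbbb) = { 0,1/8,3/16,7/32,15/64 | 1/4,1/2,1 } ⇒ 31/128
val(brrrbbbbb) = { 0,1/8,3/16,7/32,15/64,31/128 | 1/4,1/2,1 } ⇒ 63/256
val(brrrbbbbbb) = { 0,1/8,3/16,7/32,15/64,31/128,63/256 | 1/4,1/2,1 } ⇒ 127/512
val(brrrbbbbbbb) = { 0,1/8,3/16,7/32,15/64,31/128,63/256,127/512 | 1/4,1/2,1 } ⇒ 255/1024
val(brrrbbbbbbbr) = { 0,1/8,3/16,7/32,15/64,31/128,63/256,127/512 | 255/1024,1/4,1/2,1 } ⇒ 509/2048
val(brrrbbbbbbbrr) = { 0,1/8,3/16,7/32,15/64,31/128,63/256,127/512 | 509/2048,255/1024,1/4,1/2,1 } ⇒ 1017/4096
val(brrrbbbbbbbrrb) = { 0,1/8,3/16,7/32,15/64,31/128,63/256,127/512,1017/4096 | 509/2048,255/1024,1/4,1/2,1 } ⇒ 2035/8192
val(brrrbbbbbbbrrbb) = { 0,1/8,3/16,7/32,15/64,31/128,63/256,127/512,1017/4096,2035/8192 | 509/2048,255/1024,1/4,1/2,1 } ⇒ 4071/16384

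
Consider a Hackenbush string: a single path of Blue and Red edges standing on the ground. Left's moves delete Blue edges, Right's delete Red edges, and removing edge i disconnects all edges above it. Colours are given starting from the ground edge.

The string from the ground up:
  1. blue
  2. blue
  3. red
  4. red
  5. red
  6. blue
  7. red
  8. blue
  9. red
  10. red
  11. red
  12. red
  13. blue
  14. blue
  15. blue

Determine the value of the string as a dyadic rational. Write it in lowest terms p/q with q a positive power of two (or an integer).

edge 1 of 15 (blue): { 0 |  } → 1
edge 2 of 15 (blue): { 0; 1 |  } → 2
edge 3 of 15 (red): { 0; 1 | 2 } → 3/2
edge 4 of 15 (red): { 0; 1 | 3/2; 2 } → 5/4
edge 5 of 15 (red): { 0; 1 | 5/4; 3/2; 2 } → 9/8
edge 6 of 15 (blue): { 0; 1; 9/8 | 5/4; 3/2; 2 } → 19/16
edge 7 of 15 (red): { 0; 1; 9/8 | 19/16; 5/4; 3/2; 2 } → 37/32
edge 8 of 15 (blue): { 0; 1; 9/8; 37/32 | 19/16; 5/4; 3/2; 2 } → 75/64
edge 9 of 15 (red): { 0; 1; 9/8; 37/32 | 75/64; 19/16; 5/4; 3/2; 2 } → 149/128
edge 10 of 15 (red): { 0; 1; 9/8; 37/32 | 149/128; 75/64; 19/16; 5/4; 3/2; 2 } → 297/256
edge 11 of 15 (red): { 0; 1; 9/8; 37/32 | 297/256; 149/128; 75/64; 19/16; 5/4; 3/2; 2 } → 593/512
edge 12 of 15 (red): { 0; 1; 9/8; 37/32 | 593/512; 297/256; 149/128; 75/64; 19/16; 5/4; 3/2; 2 } → 1185/1024
edge 13 of 15 (blue): { 0; 1; 9/8; 37/32; 1185/1024 | 593/512; 297/256; 149/128; 75/64; 19/16; 5/4; 3/2; 2 } → 2371/2048
edge 14 of 15 (blue): { 0; 1; 9/8; 37/32; 1185/1024; 2371/2048 | 593/512; 297/256; 149/128; 75/64; 19/16; 5/4; 3/2; 2 } → 4743/4096
edge 15 of 15 (blue): { 0; 1; 9/8; 37/32; 1185/1024; 2371/2048; 4743/4096 | 593/512; 297/256; 149/128; 75/64; 19/16; 5/4; 3/2; 2 } → 9487/8192

9487/8192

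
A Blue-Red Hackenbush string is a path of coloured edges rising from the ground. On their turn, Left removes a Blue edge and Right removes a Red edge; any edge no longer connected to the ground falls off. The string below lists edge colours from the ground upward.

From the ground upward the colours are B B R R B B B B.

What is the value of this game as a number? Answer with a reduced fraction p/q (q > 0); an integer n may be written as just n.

Build value(s[:k]) for k = 1..8, string s = B B R R B B B B.
edge 1 of 8 (B): { 0 | · } so 1
edge 2 of 8 (B): { 0 1 | · } so 2
edge 3 of 8 (R): { 0 1 | 2 } so 3/2
edge 4 of 8 (R): { 0 1 | 3/2 2 } so 5/4
edge 5 of 8 (B): { 0 1 5/4 | 3/2 2 } so 11/8
edge 6 of 8 (B): { 0 1 5/4 11/8 | 3/2 2 } so 23/16
edge 7 of 8 (B): { 0 1 5/4 11/8 23/16 | 3/2 2 } so 47/32
edge 8 of 8 (B): { 0 1 5/4 11/8 23/16 47/32 | 3/2 2 } so 95/64

95/64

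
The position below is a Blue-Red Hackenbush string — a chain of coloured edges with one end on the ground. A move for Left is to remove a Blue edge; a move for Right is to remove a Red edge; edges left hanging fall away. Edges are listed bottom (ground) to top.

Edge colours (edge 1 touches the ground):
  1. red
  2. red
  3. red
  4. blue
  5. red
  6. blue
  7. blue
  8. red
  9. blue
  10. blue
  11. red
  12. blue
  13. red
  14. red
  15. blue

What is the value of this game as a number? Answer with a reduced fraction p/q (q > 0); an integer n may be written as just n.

-10541/4096

Recurse on prefixes of the 15-edge string red red red blue red blue blue red blue blue red blue red red blue:
edge 1 of 15 (red): { ∅ | 0 } ⇒ -1
edge 2 of 15 (red): { ∅ | -1, 0 } ⇒ -2
edge 3 of 15 (red): { ∅ | -2, -1, 0 } ⇒ -3
edge 4 of 15 (blue): { -3 | -2, -1, 0 } ⇒ -5/2
edge 5 of 15 (red): { -3 | -5/2, -2, -1, 0 } ⇒ -11/4
edge 6 of 15 (blue): { -3, -11/4 | -5/2, -2, -1, 0 } ⇒ -21/8
edge 7 of 15 (blue): { -3, -11/4, -21/8 | -5/2, -2, -1, 0 } ⇒ -41/16
edge 8 of 15 (red): { -3, -11/4, -21/8 | -41/16, -5/2, -2, -1, 0 } ⇒ -83/32
edge 9 of 15 (blue): { -3, -11/4, -21/8, -83/32 | -41/16, -5/2, -2, -1, 0 } ⇒ -165/64
edge 10 of 15 (blue): { -3, -11/4, -21/8, -83/32, -165/64 | -41/16, -5/2, -2, -1, 0 } ⇒ -329/128
edge 11 of 15 (red): { -3, -11/4, -21/8, -83/32, -165/64 | -329/128, -41/16, -5/2, -2, -1, 0 } ⇒ -659/256
edge 12 of 15 (blue): { -3, -11/4, -21/8, -83/32, -165/64, -659/256 | -329/128, -41/16, -5/2, -2, -1, 0 } ⇒ -1317/512
edge 13 of 15 (red): { -3, -11/4, -21/8, -83/32, -165/64, -659/256 | -1317/512, -329/128, -41/16, -5/2, -2, -1, 0 } ⇒ -2635/1024
edge 14 of 15 (red): { -3, -11/4, -21/8, -83/32, -165/64, -659/256 | -2635/1024, -1317/512, -329/128, -41/16, -5/2, -2, -1, 0 } ⇒ -5271/2048
edge 15 of 15 (blue): { -3, -11/4, -21/8, -83/32, -165/64, -659/256, -5271/2048 | -2635/1024, -1317/512, -329/128, -41/16, -5/2, -2, -1, 0 } ⇒ -10541/4096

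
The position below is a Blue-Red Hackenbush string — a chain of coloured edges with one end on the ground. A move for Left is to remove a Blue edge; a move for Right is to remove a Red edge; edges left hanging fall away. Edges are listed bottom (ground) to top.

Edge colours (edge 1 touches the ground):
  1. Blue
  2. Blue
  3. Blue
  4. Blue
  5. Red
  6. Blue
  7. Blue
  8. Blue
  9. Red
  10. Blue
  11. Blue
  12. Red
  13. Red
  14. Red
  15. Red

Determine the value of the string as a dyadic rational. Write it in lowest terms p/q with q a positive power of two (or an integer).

Build val(s[:k]) for k = 1..15, string s = Blue Blue Blue Blue Red Blue Blue Blue Red Blue Blue Red Red Red Red.
B: Left { 0 }, Right { none } = simplest 1
BB: Left { 0,1 }, Right { none } = simplest 2
BBB: Left { 0,1,2 }, Right { none } = simplest 3
BBBB: Left { 0,1,2,3 }, Right { none } = simplest 4
BBBBR: Left { 0,1,2,3 }, Right { 4 } = simplest 7/2
BBBBRB: Left { 0,1,2,3,7/2 }, Right { 4 } = simplest 15/4
BBBBRBB: Left { 0,1,2,3,7/2,15/4 }, Right { 4 } = simplest 31/8
BBBBRBBB: Left { 0,1,2,3,7/2,15/4,31/8 }, Right { 4 } = simplest 63/16
BBBBRBBBR: Left { 0,1,2,3,7/2,15/4,31/8 }, Right { 63/16,4 } = simplest 125/32
BBBBRBBBRB: Left { 0,1,2,3,7/2,15/4,31/8,125/32 }, Right { 63/16,4 } = simplest 251/64
BBBBRBBBRBB: Left { 0,1,2,3,7/2,15/4,31/8,125/32,251/64 }, Right { 63/16,4 } = simplest 503/128
BBBBRBBBRBBR: Left { 0,1,2,3,7/2,15/4,31/8,125/32,251/64 }, Right { 503/128,63/16,4 } = simplest 1005/256
BBBBRBBBRBBRR: Left { 0,1,2,3,7/2,15/4,31/8,125/32,251/64 }, Right { 1005/256,503/128,63/16,4 } = simplest 2009/512
BBBBRBBBRBBRRR: Left { 0,1,2,3,7/2,15/4,31/8,125/32,251/64 }, Right { 2009/512,1005/256,503/128,63/16,4 } = simplest 4017/1024
BBBBRBBBRBBRRRR: Left { 0,1,2,3,7/2,15/4,31/8,125/32,251/64 }, Right { 4017/1024,2009/512,1005/256,503/128,63/16,4 } = simplest 8033/2048

8033/2048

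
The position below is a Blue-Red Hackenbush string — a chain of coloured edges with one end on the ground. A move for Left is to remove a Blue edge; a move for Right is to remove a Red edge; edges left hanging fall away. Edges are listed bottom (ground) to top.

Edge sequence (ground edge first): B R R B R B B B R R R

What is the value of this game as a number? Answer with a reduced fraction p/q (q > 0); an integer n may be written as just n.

369/1024

B: Left { 0 }, Right { ∅ } gives simplest 1
BR: Left { 0 }, Right { 1 } gives simplest 1/2
BRR: Left { 0 }, Right { 1/2; 1 } gives simplest 1/4
BRRB: Left { 0; 1/4 }, Right { 1/2; 1 } gives simplest 3/8
BRRBR: Left { 0; 1/4 }, Right { 3/8; 1/2; 1 } gives simplest 5/16
BRRBRB: Left { 0; 1/4; 5/16 }, Right { 3/8; 1/2; 1 } gives simplest 11/32
BRRBRBB: Left { 0; 1/4; 5/16; 11/32 }, Right { 3/8; 1/2; 1 } gives simplest 23/64
BRRBRBBB: Left { 0; 1/4; 5/16; 11/32; 23/64 }, Right { 3/8; 1/2; 1 } gives simplest 47/128
BRRBRBBBR: Left { 0; 1/4; 5/16; 11/32; 23/64 }, Right { 47/128; 3/8; 1/2; 1 } gives simplest 93/256
BRRBRBBBRR: Left { 0; 1/4; 5/16; 11/32; 23/64 }, Right { 93/256; 47/128; 3/8; 1/2; 1 } gives simplest 185/512
BRRBRBBBRRR: Left { 0; 1/4; 5/16; 11/32; 23/64 }, Right { 185/512; 93/256; 47/128; 3/8; 1/2; 1 } gives simplest 369/1024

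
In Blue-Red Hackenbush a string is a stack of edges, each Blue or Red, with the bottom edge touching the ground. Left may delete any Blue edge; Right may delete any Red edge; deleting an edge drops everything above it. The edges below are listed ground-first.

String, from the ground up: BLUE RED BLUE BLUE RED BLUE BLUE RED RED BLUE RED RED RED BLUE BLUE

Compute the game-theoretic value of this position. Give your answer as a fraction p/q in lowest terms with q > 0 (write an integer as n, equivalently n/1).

13895/16384

1 of 15 · B · max L 0 · min R +∞ ⇒ 1
2 of 15 · BR · max L 0 · min R 1 ⇒ 1/2
3 of 15 · BRB · max L 1/2 · min R 1 ⇒ 3/4
4 of 15 · BRBB · max L 3/4 · min R 1 ⇒ 7/8
5 of 15 · BRBBR · max L 3/4 · min R 7/8 ⇒ 13/16
6 of 15 · BRBBRB · max L 13/16 · min R 7/8 ⇒ 27/32
7 of 15 · BRBBRBB · max L 27/32 · min R 7/8 ⇒ 55/64
8 of 15 · BRBBRBBR · max L 27/32 · min R 55/64 ⇒ 109/128
9 of 15 · BRBBRBBRR · max L 27/32 · min R 109/128 ⇒ 217/256
10 of 15 · BRBBRBBRRB · max L 217/256 · min R 109/128 ⇒ 435/512
11 of 15 · BRBBRBBRRBR · max L 217/256 · min R 435/512 ⇒ 869/1024
12 of 15 · BRBBRBBRRBRR · max L 217/256 · min R 869/1024 ⇒ 1737/2048
13 of 15 · BRBBRBBRRBRRR · max L 217/256 · min R 1737/2048 ⇒ 3473/4096
14 of 15 · BRBBRBBRRBRRRB · max L 3473/4096 · min R 1737/2048 ⇒ 6947/8192
15 of 15 · BRBBRBBRRBRRRBB · max L 6947/8192 · min R 1737/2048 ⇒ 13895/16384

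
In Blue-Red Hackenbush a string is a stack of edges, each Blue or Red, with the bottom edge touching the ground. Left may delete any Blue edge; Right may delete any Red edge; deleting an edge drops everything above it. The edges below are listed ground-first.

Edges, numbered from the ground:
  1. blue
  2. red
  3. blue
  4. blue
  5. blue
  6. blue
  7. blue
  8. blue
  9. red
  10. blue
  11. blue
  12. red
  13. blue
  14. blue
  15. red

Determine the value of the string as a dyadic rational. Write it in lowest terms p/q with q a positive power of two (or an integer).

16237/16384

Build value(s[:k]) for k = 1..15, string s = blue red blue blue blue blue blue blue red blue blue red blue blue red.
edge 1 of 15 (blue): { 0 | ∅ } → 1
edge 2 of 15 (red): { 0 | 1 } → 1/2
edge 3 of 15 (blue): { 0; 1/2 | 1 } → 3/4
edge 4 of 15 (blue): { 0; 1/2; 3/4 | 1 } → 7/8
edge 5 of 15 (blue): { 0; 1/2; 3/4; 7/8 | 1 } → 15/16
edge 6 of 15 (blue): { 0; 1/2; 3/4; 7/8; 15/16 | 1 } → 31/32
edge 7 of 15 (blue): { 0; 1/2; 3/4; 7/8; 15/16; 31/32 | 1 } → 63/64
edge 8 of 15 (blue): { 0; 1/2; 3/4; 7/8; 15/16; 31/32; 63/64 | 1 } → 127/128
edge 9 of 15 (red): { 0; 1/2; 3/4; 7/8; 15/16; 31/32; 63/64 | 127/128; 1 } → 253/256
edge 10 of 15 (blue): { 0; 1/2; 3/4; 7/8; 15/16; 31/32; 63/64; 253/256 | 127/128; 1 } → 507/512
edge 11 of 15 (blue): { 0; 1/2; 3/4; 7/8; 15/16; 31/32; 63/64; 253/256; 507/512 | 127/128; 1 } → 1015/1024
edge 12 of 15 (red): { 0; 1/2; 3/4; 7/8; 15/16; 31/32; 63/64; 253/256; 507/512 | 1015/1024; 127/128; 1 } → 2029/2048
edge 13 of 15 (blue): { 0; 1/2; 3/4; 7/8; 15/16; 31/32; 63/64; 253/256; 507/512; 2029/2048 | 1015/1024; 127/128; 1 } → 4059/4096
edge 14 of 15 (blue): { 0; 1/2; 3/4; 7/8; 15/16; 31/32; 63/64; 253/256; 507/512; 2029/2048; 4059/4096 | 1015/1024; 127/128; 1 } → 8119/8192
edge 15 of 15 (red): { 0; 1/2; 3/4; 7/8; 15/16; 31/32; 63/64; 253/256; 507/512; 2029/2048; 4059/4096 | 8119/8192; 1015/1024; 127/128; 1 } → 16237/16384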